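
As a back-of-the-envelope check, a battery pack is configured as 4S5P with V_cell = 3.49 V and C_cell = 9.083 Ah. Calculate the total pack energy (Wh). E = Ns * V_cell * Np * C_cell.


V_pack = 4 * 3.49 = 13.96 V
C_pack = 5 * 9.083 = 45.415 Ah
E = V_pack * C_pack = 13.96 * 45.415 = 634.0 Wh

634.0 Wh


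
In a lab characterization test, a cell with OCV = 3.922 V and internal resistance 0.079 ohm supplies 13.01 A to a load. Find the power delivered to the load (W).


Step 1: V_terminal = OCV - I*R = 3.922 - 13.01 * 0.079 = 2.8942 V
Step 2: P_out = V_terminal * I = 2.8942 * 13.01 = 37.65 W

37.65 W


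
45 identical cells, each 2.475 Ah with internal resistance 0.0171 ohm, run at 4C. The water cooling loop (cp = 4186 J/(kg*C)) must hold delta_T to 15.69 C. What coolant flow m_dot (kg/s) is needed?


Step 1: I = 4 * 2.475 = 9.9 A
Step 2: Q_cell = I^2 * R = 9.9^2 * 0.0171 = 1.676 W
Step 3: Q_total = 45 * 1.676 = 75.42 W
Step 4: m_dot = Q_total / (cp * dT) = 75.42 / (4186 * 15.69) = 0.001148 kg/s

0.001148 kg/s


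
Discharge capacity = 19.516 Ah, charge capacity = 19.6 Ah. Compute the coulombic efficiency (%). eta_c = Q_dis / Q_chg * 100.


eta_c = Q_dis / Q_chg * 100 = 19.516 / 19.6 * 100 = 99.57%

99.57%


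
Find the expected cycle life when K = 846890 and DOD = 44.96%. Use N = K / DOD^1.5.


DOD^1.5 = 301.47
N = K / DOD^1.5 = 846890 / 301.47 = 2809

2809 cycles


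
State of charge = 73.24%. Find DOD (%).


DOD = 100 - SOC = 100 - 73.24 = 26.76%

26.76%


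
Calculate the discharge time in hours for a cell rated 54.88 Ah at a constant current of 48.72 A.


Runtime = 54.88 Ah / 48.72 A = 1.126 hr

1.126 hr


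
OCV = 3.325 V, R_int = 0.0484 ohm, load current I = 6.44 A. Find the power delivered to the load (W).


Step 1: V_terminal = OCV - I*R = 3.325 - 6.44 * 0.0484 = 3.0133 V
Step 2: P_out = V_terminal * I = 3.0133 * 6.44 = 19.41 W

19.41 W


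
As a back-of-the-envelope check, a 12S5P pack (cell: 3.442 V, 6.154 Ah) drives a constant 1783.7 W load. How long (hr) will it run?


Step 1: E_pack = Ns * V_cell * Np * C_cell = 12 * 3.442 * 5 * 6.154 = 1270.9 Wh
Step 2: t = E_pack / P = 1270.9 / 1783.7 = 0.7125 hr

0.7125 hr


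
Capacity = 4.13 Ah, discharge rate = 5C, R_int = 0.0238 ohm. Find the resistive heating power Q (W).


Step 1: I = C_rate * capacity = 5 * 4.13 = 20.65 A
Step 2: Q = I^2 * R = 20.65^2 * 0.0238 = 426.42 * 0.0238 = 10.15 W

10.15 W


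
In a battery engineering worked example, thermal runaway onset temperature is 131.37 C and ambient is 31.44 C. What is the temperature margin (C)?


margin = T_onset - T_ambient = 131.37 - 31.44 = 99.93 C

99.93 C


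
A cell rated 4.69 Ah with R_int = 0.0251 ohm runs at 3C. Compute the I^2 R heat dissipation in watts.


Step 1: I = C_rate * capacity = 3 * 4.69 = 14.07 A
Step 2: Q = I^2 * R = 14.07^2 * 0.0251 = 197.96 * 0.0251 = 4.969 W

4.969 W


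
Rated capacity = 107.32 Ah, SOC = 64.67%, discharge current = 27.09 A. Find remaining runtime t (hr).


Step 1: remaining = SOC/100 * C_total = 64.67/100 * 107.32 = 69.404 Ah
Step 2: t = remaining / I = 69.404 / 27.09 = 2.562 hr

2.562 hr


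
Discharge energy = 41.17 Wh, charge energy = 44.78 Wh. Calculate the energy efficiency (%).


Round-trip efficiency = 41.17/44.78 * 100% = 91.94%

91.94%


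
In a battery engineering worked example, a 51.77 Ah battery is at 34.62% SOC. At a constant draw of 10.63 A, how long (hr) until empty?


Step 1: remaining = SOC/100 * C_total = 34.62/100 * 51.77 = 17.923 Ah
Step 2: t = remaining / I = 17.923 / 10.63 = 1.686 hr

1.686 hr


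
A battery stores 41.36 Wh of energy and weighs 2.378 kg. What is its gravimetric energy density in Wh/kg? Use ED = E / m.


Specific energy = 41.36 Wh / 2.378 kg = 17.39 Wh/kg

17.39 Wh/kg


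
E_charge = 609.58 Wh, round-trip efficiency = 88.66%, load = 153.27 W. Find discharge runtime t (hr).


Step 1: E_discharge = eta/100 * E_charge = 88.66/100 * 609.58 = 540.45 Wh
Step 2: t = E_discharge / P = 540.45 / 153.27 = 3.526 hr

3.526 hr


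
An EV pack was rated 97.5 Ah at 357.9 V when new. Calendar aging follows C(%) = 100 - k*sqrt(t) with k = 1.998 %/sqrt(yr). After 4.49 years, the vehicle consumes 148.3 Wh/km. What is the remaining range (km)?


Step 1: capacity retention = 100 - 1.998 * sqrt(4.49) = 100 - 1.998 * 2.119 = 95.766%
Step 2: C_now = 97.5 * 95.766/100 = 93.372 Ah
Step 3: E_pack = V * C_now = 357.9 * 93.372 = 33418 Wh
Step 4: range = E_pack / consumption = 33418 / 148.3 = 225.3 km

225.3 km


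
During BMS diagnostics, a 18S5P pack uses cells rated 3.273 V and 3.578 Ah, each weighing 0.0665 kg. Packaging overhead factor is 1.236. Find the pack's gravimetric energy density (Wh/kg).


Step 1: V_pack = 18 * 3.273 = 58.914 V
Step 2: C_pack = 5 * 3.578 = 17.89 Ah
Step 3: E_pack = V_pack * C_pack = 58.914 * 17.89 = 1054 Wh
Step 4: m_pack = 18 * 5 * 0.0665 * 1.236 = 7.3975 kg
Step 5: ED = E_pack / m_pack = 1054 / 7.3975 = 142.5 Wh/kg

142.5 Wh/kg


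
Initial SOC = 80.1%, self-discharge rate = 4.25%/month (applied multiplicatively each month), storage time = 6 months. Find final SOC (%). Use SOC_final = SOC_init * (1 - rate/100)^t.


decay = (1 - 4.25/100)^6 = 0.77061
SOC_final = 80.1 * 0.77061 = 61.73%

61.73%


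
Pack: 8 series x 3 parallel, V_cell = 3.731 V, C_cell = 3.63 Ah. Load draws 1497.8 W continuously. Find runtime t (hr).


Step 1: E_pack = Ns * V_cell * Np * C_cell = 8 * 3.731 * 3 * 3.63 = 325.04 Wh
Step 2: t = E_pack / P = 325.04 / 1497.8 = 0.2170 hr

0.2170 hr


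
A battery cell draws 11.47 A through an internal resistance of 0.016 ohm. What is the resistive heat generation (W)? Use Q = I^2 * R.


Q = I^2 * R = 11.47^2 * 0.016 = 2.105 W

2.105 W


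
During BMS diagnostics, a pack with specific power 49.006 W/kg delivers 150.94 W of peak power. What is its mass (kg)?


m = P / SP = 150.94 / 49.006 = 3.080 kg

3.080 kg


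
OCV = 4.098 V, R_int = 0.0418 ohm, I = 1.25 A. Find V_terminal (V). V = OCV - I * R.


V = OCV - I*R = 4.098 - 1.25 * 0.0418 = 4.046 V

4.046 V


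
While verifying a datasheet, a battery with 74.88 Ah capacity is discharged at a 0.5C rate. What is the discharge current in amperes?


I = C_rate * capacity = 0.5 * 74.88 = 37.44 A

37.44 A


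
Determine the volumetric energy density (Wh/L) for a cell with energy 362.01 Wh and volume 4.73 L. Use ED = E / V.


ED = E / V = 362.01 / 4.73 = 76.53 Wh/L

76.53 Wh/L


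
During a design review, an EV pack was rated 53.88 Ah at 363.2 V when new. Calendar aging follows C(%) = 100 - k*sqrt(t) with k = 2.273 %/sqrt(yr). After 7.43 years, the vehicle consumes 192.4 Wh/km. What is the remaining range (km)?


Step 1: capacity retention = 100 - 2.273 * sqrt(7.43) = 100 - 2.273 * 2.7258 = 93.804%
Step 2: C_now = 53.88 * 93.804/100 = 50.542 Ah
Step 3: E_pack = V * C_now = 363.2 * 50.542 = 18357 Wh
Step 4: range = E_pack / consumption = 18357 / 192.4 = 95.41 km

95.41 km


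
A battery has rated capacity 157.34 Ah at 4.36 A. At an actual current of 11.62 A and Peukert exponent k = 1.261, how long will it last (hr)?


t_rated = C / I_rated = 157.34 / 4.36 = 36.087 hr
(I_rated/I)^k = (0.37522)^1.261 = 0.29052
t = t_rated * (I_rated/I)^k = 36.087 * 0.29052 = 10.48 hr

10.48 hr


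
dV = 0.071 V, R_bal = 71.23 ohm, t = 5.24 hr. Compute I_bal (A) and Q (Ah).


First, Ohm's law: I_bal = 0.071 V / 71.23 ohm = 9.9677e-04 A
Then Q = I * t = 9.9677e-04 A * 5.24 hr = 0.005223 Ah

I=9.9677e-04 A, Q=0.005223 Ah


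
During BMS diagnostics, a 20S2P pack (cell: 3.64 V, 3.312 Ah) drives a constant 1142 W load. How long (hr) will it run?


Step 1: E_pack = Ns * V_cell * Np * C_cell = 20 * 3.64 * 2 * 3.312 = 482.23 Wh
Step 2: t = E_pack / P = 482.23 / 1142 = 0.4223 hr

0.4223 hr


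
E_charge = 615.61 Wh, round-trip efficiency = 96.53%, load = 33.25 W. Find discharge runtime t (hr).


Step 1: E_discharge = eta/100 * E_charge = 96.53/100 * 615.61 = 594.25 Wh
Step 2: t = E_discharge / P = 594.25 / 33.25 = 17.87 hr

17.87 hr


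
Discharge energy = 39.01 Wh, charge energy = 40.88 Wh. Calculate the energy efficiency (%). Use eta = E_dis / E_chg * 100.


Round-trip efficiency = 39.01/40.88 * 100% = 95.43%

95.43%


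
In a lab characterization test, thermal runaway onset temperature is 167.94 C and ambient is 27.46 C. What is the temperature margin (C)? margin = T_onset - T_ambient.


margin = T_onset - T_ambient = 167.94 - 27.46 = 140.48 C

140.48 C


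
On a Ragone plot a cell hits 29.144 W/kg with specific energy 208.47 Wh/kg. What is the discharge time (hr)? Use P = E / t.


t = E / P = 208.47 / 29.144 = 7.153 hr

7.153 hr


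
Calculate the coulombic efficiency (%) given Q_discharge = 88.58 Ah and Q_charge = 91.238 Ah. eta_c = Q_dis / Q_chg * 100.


eta_c = Q_dis / Q_chg * 100 = 88.58 / 91.238 * 100 = 97.09%

97.09%


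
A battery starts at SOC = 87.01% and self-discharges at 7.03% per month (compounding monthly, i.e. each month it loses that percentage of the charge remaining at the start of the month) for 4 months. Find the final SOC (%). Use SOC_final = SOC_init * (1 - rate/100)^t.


decay = (1 - 7.03/100)^4 = 0.74709
SOC_final = 87.01 * 0.74709 = 65.00%

65.00%


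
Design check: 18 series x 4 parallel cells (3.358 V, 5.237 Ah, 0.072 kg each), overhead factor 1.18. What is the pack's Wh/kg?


Step 1: V_pack = 18 * 3.358 = 60.444 V
Step 2: C_pack = 4 * 5.237 = 20.948 Ah
Step 3: E_pack = V_pack * C_pack = 60.444 * 20.948 = 1266.2 Wh
Step 4: m_pack = 18 * 4 * 0.072 * 1.18 = 6.1171 kg
Step 5: ED = E_pack / m_pack = 1266.2 / 6.1171 = 207.0 Wh/kg

207.0 Wh/kg


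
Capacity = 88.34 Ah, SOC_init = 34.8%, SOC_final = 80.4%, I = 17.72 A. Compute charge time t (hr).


delta_Ah = 88.34 * (80.4 - 34.8) / 100 = 40.283 Ah
t = delta_Ah / I = 40.283 / 17.72 = 2.273 hr

2.273 hr


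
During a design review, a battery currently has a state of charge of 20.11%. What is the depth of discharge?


DOD = 100 - SOC = 100 - 20.11 = 79.89%

79.89%


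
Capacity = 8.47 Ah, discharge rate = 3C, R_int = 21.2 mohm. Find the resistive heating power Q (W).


Convert: R = 21.2 mohm = 0.0212 ohm
Step 1: I = C_rate * capacity = 3 * 8.47 = 25.41 A
Step 2: Q = I^2 * R = 25.41^2 * 0.0212 = 645.67 * 0.0212 = 13.69 W

13.69 W


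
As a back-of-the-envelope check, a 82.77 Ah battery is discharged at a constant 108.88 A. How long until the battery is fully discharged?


t = capacity / current = 82.77 / 108.88 = 0.7602 hr

0.7602 hr


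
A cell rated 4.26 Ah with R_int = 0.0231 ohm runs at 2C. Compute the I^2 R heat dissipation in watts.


Step 1: I = C_rate * capacity = 2 * 4.26 = 8.52 A
Step 2: Q = I^2 * R = 8.52^2 * 0.0231 = 72.59 * 0.0231 = 1.677 W

1.677 W


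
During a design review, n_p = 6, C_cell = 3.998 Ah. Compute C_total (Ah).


Parallel capacities add: 6 * 3.998 Ah = 23.988 Ah

23.988 Ah


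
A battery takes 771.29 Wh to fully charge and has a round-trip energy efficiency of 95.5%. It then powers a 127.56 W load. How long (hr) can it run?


Step 1: E_discharge = eta/100 * E_charge = 95.5/100 * 771.29 = 736.58 Wh
Step 2: t = E_discharge / P = 736.58 / 127.56 = 5.774 hr

5.774 hr


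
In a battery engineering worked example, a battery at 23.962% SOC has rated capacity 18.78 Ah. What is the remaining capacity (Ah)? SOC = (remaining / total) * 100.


remaining = SOC / 100 * total = 23.962 / 100 * 18.78 = 4.500 Ah

4.500 Ah


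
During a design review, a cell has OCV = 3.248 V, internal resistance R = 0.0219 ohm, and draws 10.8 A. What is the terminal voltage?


IR drop = 10.8 * 0.0219 = 0.23652 V
V = 3.248 - 0.23652 = 3.011 V

3.011 V


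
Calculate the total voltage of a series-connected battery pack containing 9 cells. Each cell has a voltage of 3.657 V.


V_pack = n * V_cell = 9 * 3.657 = 32.913 V

32.913 V


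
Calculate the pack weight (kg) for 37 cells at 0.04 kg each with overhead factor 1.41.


m_pack = n * m_cell * overhead = 37 * 0.04 * 1.41 = 2.087 kg

2.087 kg


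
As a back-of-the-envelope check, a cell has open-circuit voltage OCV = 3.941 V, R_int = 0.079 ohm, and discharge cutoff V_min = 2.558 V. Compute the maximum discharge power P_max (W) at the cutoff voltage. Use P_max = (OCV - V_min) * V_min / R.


dV = OCV - V_min = 1.383 V (so I_max = dV / R)
P_max = dV * V_min / R = 1.383 * 2.558 / 0.079 = 44.78 W

44.78 W


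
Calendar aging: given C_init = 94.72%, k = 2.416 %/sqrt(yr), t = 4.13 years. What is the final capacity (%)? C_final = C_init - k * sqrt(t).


sqrt(t) = sqrt(4.13) = 2.0322
C_final = 94.72 - 2.416 * 2.0322 = 89.81%

89.81%


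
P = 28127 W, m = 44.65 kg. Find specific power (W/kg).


Specific power = 28127 W / 44.65 kg = 629.9 W/kg

629.9 W/kg


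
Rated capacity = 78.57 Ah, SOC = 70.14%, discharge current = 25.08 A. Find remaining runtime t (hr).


Step 1: remaining = SOC/100 * C_total = 70.14/100 * 78.57 = 55.109 Ah
Step 2: t = remaining / I = 55.109 / 25.08 = 2.197 hr

2.197 hr


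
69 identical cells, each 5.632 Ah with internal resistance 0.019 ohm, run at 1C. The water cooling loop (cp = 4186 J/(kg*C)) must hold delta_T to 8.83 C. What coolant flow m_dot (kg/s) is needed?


Step 1: I = 1 * 5.632 = 5.632 A
Step 2: Q_cell = I^2 * R = 5.632^2 * 0.019 = 0.60267 W
Step 3: Q_total = 69 * 0.60267 = 41.584 W
Step 4: m_dot = Q_total / (cp * dT) = 41.584 / (4186 * 8.83) = 0.001125 kg/s

0.001125 kg/s


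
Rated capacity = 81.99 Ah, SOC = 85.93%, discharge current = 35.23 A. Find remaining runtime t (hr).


Step 1: remaining = SOC/100 * C_total = 85.93/100 * 81.99 = 70.454 Ah
Step 2: t = remaining / I = 70.454 / 35.23 = 2.000 hr

2.000 hr


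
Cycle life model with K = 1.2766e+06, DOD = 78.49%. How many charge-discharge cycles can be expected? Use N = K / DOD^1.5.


DOD^1.5 = 695.38
N = K / DOD^1.5 = 1.2766e+06 / 695.38 = 1836

1836 cycles


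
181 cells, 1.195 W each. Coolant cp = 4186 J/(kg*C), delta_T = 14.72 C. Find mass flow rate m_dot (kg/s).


Step 1: Total heat Q = 181 * 1.195 W = 216.3 W
Step 2: denom = cp * dT = 4186 * 14.72 = 61618
Step 3: m_dot = 216.3 / 61618 = 0.003510 kg/s

0.003510 kg/s


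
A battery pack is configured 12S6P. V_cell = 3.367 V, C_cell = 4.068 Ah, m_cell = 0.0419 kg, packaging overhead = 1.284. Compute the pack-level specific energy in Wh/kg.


Step 1: V_pack = 12 * 3.367 = 40.404 V
Step 2: C_pack = 6 * 4.068 = 24.408 Ah
Step 3: E_pack = V_pack * C_pack = 40.404 * 24.408 = 986.18 Wh
Step 4: m_pack = 12 * 6 * 0.0419 * 1.284 = 3.8736 kg
Step 5: ED = E_pack / m_pack = 986.18 / 3.8736 = 254.6 Wh/kg

254.6 Wh/kg


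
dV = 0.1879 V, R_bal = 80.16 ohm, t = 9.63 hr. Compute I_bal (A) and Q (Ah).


First, Ohm's law: I_bal = 0.1879 V / 80.16 ohm = 0.0023441 A
Then Q = I * t = 0.0023441 A * 9.63 hr = 0.02257 Ah

I=0.0023441 A, Q=0.02257 Ah


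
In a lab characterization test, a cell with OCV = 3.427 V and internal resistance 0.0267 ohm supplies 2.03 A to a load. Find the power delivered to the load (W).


Step 1: V_terminal = OCV - I*R = 3.427 - 2.03 * 0.0267 = 3.3728 V
Step 2: P_out = V_terminal * I = 3.3728 * 2.03 = 6.847 W

6.847 W


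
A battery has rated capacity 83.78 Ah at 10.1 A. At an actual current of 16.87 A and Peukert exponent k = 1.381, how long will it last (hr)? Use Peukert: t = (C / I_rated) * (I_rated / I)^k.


Step 1: t_rated = C / I_rated = 83.78 / 10.1 = 8.295 hr
Step 2: ratio = 10.1 / 16.87 = 0.5987
Step 3: ratio^k = 0.5987^1.381 = 0.49241
Step 4: t = t_rated * ratio^k = 8.295 * 0.49241 = 4.085 hr

4.085 hr


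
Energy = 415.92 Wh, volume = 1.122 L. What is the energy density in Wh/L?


Volumetric ED = 415.92 Wh / 1.122 L = 370.7 Wh/L

370.7 Wh/L


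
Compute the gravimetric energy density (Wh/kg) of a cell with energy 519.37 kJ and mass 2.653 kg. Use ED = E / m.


Convert: E = 519.37 kJ = 144.27 Wh
ED = E / m = 144.27 / 2.653 = 54.38 Wh/kg

54.38 Wh/kg


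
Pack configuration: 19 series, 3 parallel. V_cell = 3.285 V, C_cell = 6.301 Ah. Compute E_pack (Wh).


E = Ns * Vcell * Np * Ccell = 19 * 3.285 * 3 * 6.301 = 1180 Wh

1180 Wh


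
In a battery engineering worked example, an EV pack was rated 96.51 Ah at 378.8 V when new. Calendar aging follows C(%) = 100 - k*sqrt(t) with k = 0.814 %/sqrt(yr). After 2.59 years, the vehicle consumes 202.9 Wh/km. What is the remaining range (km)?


Step 1: capacity retention = 100 - 0.814 * sqrt(2.59) = 100 - 0.814 * 1.6093 = 98.69%
Step 2: C_now = 96.51 * 98.69/100 = 95.246 Ah
Step 3: E_pack = V * C_now = 378.8 * 95.246 = 36079 Wh
Step 4: range = E_pack / consumption = 36079 / 202.9 = 177.8 km

177.8 km


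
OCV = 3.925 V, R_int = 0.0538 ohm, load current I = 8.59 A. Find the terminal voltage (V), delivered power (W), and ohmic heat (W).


Step 1: V_terminal = OCV - I*R = 3.925 - 8.59 * 0.0538 = 3.4629 V
Step 2: P_out = V_terminal * I = 3.4629 * 8.59 = 29.75 W
Step 3: Q = I^2 * R = 8.59^2 * 0.0538 = 3.970 W

V=3.4629 V, P=29.75 W, Q=3.970 W


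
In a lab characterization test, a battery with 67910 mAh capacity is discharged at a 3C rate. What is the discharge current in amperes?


Convert: capacity = 67910 mAh = 67.91 Ah
I = C_rate * capacity = 3 * 67.91 = 203.73 A

203.73 A


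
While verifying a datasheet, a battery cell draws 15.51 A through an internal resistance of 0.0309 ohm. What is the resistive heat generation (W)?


Q = I^2 * R = 15.51^2 * 0.0309 = 7.433 W

7.433 W


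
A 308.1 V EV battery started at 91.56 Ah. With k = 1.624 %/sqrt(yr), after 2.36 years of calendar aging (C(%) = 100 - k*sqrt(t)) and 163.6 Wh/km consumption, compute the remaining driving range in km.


Step 1: capacity retention = 100 - 1.624 * sqrt(2.36) = 100 - 1.624 * 1.5362 = 97.505%
Step 2: C_now = 91.56 * 97.505/100 = 89.276 Ah
Step 3: E_pack = V * C_now = 308.1 * 89.276 = 27506 Wh
Step 4: range = E_pack / consumption = 27506 / 163.6 = 168.1 km

168.1 km


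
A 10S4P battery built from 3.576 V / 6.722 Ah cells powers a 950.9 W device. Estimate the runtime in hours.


Step 1: E_pack = Ns * V_cell * Np * C_cell = 10 * 3.576 * 4 * 6.722 = 961.51 Wh
Step 2: t = E_pack / P = 961.51 / 950.9 = 1.011 hr

1.011 hr


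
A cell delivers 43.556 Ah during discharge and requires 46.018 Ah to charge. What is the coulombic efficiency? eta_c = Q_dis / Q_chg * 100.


eta_c = Q_dis / Q_chg * 100 = 43.556 / 46.018 * 100 = 94.65%

94.65%


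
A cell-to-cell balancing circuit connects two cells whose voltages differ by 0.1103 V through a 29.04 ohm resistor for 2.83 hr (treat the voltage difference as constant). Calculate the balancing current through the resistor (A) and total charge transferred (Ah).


First, Ohm's law: I_bal = 0.1103 V / 29.04 ohm = 0.0037982 A
Then Q = I * t = 0.0037982 A * 2.83 hr = 0.01075 Ah

I=0.0037982 A, Q=0.01075 Ah


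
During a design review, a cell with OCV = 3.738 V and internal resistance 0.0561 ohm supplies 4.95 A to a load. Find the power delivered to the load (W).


Step 1: V_terminal = OCV - I*R = 3.738 - 4.95 * 0.0561 = 3.4603 V
Step 2: P_out = V_terminal * I = 3.4603 * 4.95 = 17.13 W

17.13 W


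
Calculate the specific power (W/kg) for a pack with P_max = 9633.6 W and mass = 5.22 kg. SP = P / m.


SP = P / m = 9633.6 / 5.22 = 1846 W/kg

1846 W/kg


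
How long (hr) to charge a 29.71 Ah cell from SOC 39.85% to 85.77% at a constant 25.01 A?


delta_Ah = 29.71 * (85.77 - 39.85) / 100 = 13.643 Ah
t = delta_Ah / I = 13.643 / 25.01 = 0.5455 hr

0.5455 hr


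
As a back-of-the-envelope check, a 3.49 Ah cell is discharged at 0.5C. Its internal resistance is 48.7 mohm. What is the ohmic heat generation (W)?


Convert: R = 48.7 mohm = 0.0487 ohm
Step 1: I = C_rate * capacity = 0.5 * 3.49 = 1.745 A
Step 2: Q = I^2 * R = 1.745^2 * 0.0487 = 3.045 * 0.0487 = 0.1483 W

0.1483 W


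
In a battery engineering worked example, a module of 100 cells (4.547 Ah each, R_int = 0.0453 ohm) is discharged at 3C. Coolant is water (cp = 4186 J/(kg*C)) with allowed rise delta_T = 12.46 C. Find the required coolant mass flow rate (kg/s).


Step 1: I = 3 * 4.547 = 13.641 A
Step 2: Q_cell = I^2 * R = 13.641^2 * 0.0453 = 8.4293 W
Step 3: Q_total = 100 * 8.4293 = 842.93 W
Step 4: m_dot = Q_total / (cp * dT) = 842.93 / (4186 * 12.46) = 0.01616 kg/s

0.01616 kg/s


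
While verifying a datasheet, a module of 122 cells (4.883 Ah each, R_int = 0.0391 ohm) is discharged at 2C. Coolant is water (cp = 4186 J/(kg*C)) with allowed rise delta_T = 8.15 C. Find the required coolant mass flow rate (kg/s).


Step 1: I = 2 * 4.883 = 9.766 A
Step 2: Q_cell = I^2 * R = 9.766^2 * 0.0391 = 3.7292 W
Step 3: Q_total = 122 * 3.7292 = 454.96 W
Step 4: m_dot = Q_total / (cp * dT) = 454.96 / (4186 * 8.15) = 0.01334 kg/s

0.01334 kg/s


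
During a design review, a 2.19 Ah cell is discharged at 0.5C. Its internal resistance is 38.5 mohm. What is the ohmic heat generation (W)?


Convert: R = 38.5 mohm = 0.0385 ohm
Step 1: I = C_rate * capacity = 0.5 * 2.19 = 1.095 A
Step 2: Q = I^2 * R = 1.095^2 * 0.0385 = 1.199 * 0.0385 = 0.04616 W

0.04616 W


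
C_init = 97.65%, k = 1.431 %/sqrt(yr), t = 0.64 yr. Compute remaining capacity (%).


Step 1: sqrt(0.64 yr) = 0.8
Step 2: drop = 1.431 * 0.8 = 1.1448
Step 3: C_final = 97.65 - 1.1448 = 96.51%

96.51%


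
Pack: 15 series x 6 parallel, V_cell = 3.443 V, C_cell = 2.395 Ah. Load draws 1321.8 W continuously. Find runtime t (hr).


Step 1: E_pack = Ns * V_cell * Np * C_cell = 15 * 3.443 * 6 * 2.395 = 742.14 Wh
Step 2: t = E_pack / P = 742.14 / 1321.8 = 0.5615 hr

0.5615 hr


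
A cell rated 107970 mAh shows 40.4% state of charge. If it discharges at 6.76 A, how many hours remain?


Convert: C_total = 107970 mAh = 107.97 Ah
Step 1: remaining = SOC/100 * C_total = 40.4/100 * 107.97 = 43.62 Ah
Step 2: t = remaining / I = 43.62 / 6.76 = 6.453 hr

6.453 hr


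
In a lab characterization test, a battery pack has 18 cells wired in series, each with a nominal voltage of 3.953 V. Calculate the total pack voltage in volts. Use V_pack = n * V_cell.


With 18 cells in series at 3.953 V each, V_pack = 71.154 V

71.154 V


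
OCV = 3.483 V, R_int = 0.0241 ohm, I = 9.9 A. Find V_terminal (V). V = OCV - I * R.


V = OCV - I*R = 3.483 - 9.9 * 0.0241 = 3.244 V

3.244 V


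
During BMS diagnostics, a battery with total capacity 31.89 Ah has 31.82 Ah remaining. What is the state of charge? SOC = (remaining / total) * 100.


SOC% = 31.82 / 31.89 * 100 = 99.78%

99.78%


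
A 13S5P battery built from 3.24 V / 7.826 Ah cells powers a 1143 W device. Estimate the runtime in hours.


Step 1: E_pack = Ns * V_cell * Np * C_cell = 13 * 3.24 * 5 * 7.826 = 1648.2 Wh
Step 2: t = E_pack / P = 1648.2 / 1143 = 1.442 hr

1.442 hr


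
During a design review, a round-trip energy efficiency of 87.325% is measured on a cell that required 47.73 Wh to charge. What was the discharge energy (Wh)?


E_dis = eta/100 * E_chg = 87.325/100 * 47.73 = 41.68 Wh

41.68 Wh


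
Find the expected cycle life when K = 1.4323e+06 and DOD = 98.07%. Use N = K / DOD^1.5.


Step 1: DOD^1.5 = 98.07^1.5 = 971.19
Step 2: N = 1.4323e+06 / 971.19 = 1475 cycles

1475 cycles


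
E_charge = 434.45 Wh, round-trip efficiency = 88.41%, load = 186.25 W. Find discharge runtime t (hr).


Step 1: E_discharge = eta/100 * E_charge = 88.41/100 * 434.45 = 384.1 Wh
Step 2: t = E_discharge / P = 384.1 / 186.25 = 2.062 hr

2.062 hr


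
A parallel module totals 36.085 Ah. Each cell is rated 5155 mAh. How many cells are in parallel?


Convert: C_cell = 5155 mAh = 5.155 Ah
n = C_total / C_cell = 36.085 / 5.155 = 7

7


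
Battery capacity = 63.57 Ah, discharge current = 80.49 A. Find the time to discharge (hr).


Runtime = 63.57 Ah / 80.49 A = 0.7898 hr

0.7898 hr


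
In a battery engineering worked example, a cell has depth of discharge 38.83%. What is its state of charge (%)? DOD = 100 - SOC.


SOC = 100 - DOD = 100 - 38.83 = 61.17%

61.17%


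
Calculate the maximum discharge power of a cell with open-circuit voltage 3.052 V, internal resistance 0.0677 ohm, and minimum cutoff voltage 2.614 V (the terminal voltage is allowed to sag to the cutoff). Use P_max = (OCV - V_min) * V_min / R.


P_max = (OCV - V_min) * V_min / R = (3.052 - 2.614) * 2.614 / 0.0677 = 0.438 * 2.614 / 0.0677 = 16.91 W

16.91 W


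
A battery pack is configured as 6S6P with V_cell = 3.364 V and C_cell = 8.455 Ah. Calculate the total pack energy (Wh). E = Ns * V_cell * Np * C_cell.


V_pack = 6 * 3.364 = 20.184 V
C_pack = 6 * 8.455 = 50.73 Ah
E = V_pack * C_pack = 20.184 * 50.73 = 1024 Wh

1024 Wh


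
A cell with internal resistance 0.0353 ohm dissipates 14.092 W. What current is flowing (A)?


I = sqrt(Q / R) = sqrt(14.092 / 0.0353) = sqrt(399.21) = 19.98 A

19.98 A


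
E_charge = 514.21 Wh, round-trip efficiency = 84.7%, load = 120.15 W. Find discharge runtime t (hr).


Step 1: E_discharge = eta/100 * E_charge = 84.7/100 * 514.21 = 435.54 Wh
Step 2: t = E_discharge / P = 435.54 / 120.15 = 3.625 hr

3.625 hr


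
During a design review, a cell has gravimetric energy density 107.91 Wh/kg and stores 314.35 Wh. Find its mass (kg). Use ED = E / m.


m = E / ED = 314.35 / 107.91 = 2.913 kg

2.913 kg


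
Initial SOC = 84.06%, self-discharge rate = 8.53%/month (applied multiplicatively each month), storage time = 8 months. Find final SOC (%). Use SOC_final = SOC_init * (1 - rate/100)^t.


decay = (1 - 8.53/100)^8 = 0.49004
SOC_final = 84.06 * 0.49004 = 41.19%

41.19%


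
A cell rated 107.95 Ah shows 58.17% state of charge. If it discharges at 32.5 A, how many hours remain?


Step 1: remaining = SOC/100 * C_total = 58.17/100 * 107.95 = 62.795 Ah
Step 2: t = remaining / I = 62.795 / 32.5 = 1.932 hr

1.932 hr


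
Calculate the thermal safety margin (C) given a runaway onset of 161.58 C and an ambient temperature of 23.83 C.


margin = T_onset - T_ambient = 161.58 - 23.83 = 137.75 C

137.75 C


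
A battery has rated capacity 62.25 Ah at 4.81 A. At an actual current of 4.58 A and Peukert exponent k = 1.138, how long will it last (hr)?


t_rated = C / I_rated = 62.25 / 4.81 = 12.942 hr
(I_rated/I)^k = (1.0502)^1.138 = 1.0573
t = t_rated * (I_rated/I)^k = 12.942 * 1.0573 = 13.68 hr

13.68 hr


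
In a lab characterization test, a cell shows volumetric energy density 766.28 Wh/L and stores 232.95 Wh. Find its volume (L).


V = E / ED = 232.95 / 766.28 = 0.3040 L

0.3040 L


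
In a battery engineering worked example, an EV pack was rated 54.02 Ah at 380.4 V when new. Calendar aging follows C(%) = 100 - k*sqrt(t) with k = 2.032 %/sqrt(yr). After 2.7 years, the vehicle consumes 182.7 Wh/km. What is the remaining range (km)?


Step 1: capacity retention = 100 - 2.032 * sqrt(2.7) = 100 - 2.032 * 1.6432 = 96.661%
Step 2: C_now = 54.02 * 96.661/100 = 52.216 Ah
Step 3: E_pack = V * C_now = 380.4 * 52.216 = 19863 Wh
Step 4: range = E_pack / consumption = 19863 / 182.7 = 108.7 km

108.7 km


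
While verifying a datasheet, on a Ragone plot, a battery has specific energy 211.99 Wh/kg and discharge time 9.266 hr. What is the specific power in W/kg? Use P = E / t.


P_specific = E / t = 211.99 / 9.266 = 22.88 W/kg

22.88 W/kg


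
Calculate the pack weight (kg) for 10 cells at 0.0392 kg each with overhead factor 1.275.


m_pack = n * m_cell * overhead = 10 * 0.0392 * 1.275 = 0.4998 kg

0.4998 kg


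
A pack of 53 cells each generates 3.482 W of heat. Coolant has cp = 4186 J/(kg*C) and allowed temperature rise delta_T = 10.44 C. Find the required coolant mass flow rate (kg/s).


Step 1: Total heat Q = 53 * 3.482 W = 184.55 W
Step 2: denom = cp * dT = 4186 * 10.44 = 43702
Step 3: m_dot = 184.55 / 43702 = 0.004223 kg/s

0.004223 kg/s


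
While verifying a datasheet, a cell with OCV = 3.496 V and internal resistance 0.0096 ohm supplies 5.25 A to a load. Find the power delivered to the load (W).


Step 1: V_terminal = OCV - I*R = 3.496 - 5.25 * 0.0096 = 3.4456 V
Step 2: P_out = V_terminal * I = 3.4456 * 5.25 = 18.09 W

18.09 W


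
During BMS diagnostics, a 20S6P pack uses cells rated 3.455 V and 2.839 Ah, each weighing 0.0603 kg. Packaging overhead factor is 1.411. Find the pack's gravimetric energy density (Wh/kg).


Step 1: V_pack = 20 * 3.455 = 69.1 V
Step 2: C_pack = 6 * 2.839 = 17.034 Ah
Step 3: E_pack = V_pack * C_pack = 69.1 * 17.034 = 1177 Wh
Step 4: m_pack = 20 * 6 * 0.0603 * 1.411 = 10.21 kg
Step 5: ED = E_pack / m_pack = 1177 / 10.21 = 115.3 Wh/kg

115.3 Wh/kg


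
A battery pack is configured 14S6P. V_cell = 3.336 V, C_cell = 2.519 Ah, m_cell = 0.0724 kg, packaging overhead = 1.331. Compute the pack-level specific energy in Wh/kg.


Step 1: V_pack = 14 * 3.336 = 46.704 V
Step 2: C_pack = 6 * 2.519 = 15.114 Ah
Step 3: E_pack = V_pack * C_pack = 46.704 * 15.114 = 705.88 Wh
Step 4: m_pack = 14 * 6 * 0.0724 * 1.331 = 8.0946 kg
Step 5: ED = E_pack / m_pack = 705.88 / 8.0946 = 87.20 Wh/kg

87.20 Wh/kg


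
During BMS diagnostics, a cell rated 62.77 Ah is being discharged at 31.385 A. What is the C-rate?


Rearranging: C_rate = 31.385 / 62.77 = 0.5C

0.5C


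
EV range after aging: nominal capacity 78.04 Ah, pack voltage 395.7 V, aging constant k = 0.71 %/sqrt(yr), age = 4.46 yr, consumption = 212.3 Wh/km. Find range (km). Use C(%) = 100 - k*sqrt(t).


Step 1: capacity retention = 100 - 0.71 * sqrt(4.46) = 100 - 0.71 * 2.1119 = 98.501%
Step 2: C_now = 78.04 * 98.501/100 = 76.87 Ah
Step 3: E_pack = V * C_now = 395.7 * 76.87 = 30417 Wh
Step 4: range = E_pack / consumption = 30417 / 212.3 = 143.3 km

143.3 km


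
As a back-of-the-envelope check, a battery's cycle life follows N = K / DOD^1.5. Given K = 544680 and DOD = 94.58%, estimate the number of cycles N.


DOD^1.5 = 919.81
N = K / DOD^1.5 = 544680 / 919.81 = 592.2

592.2 cycles


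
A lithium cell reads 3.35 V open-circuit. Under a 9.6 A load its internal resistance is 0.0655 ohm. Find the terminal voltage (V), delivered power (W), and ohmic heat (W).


Step 1: V_terminal = OCV - I*R = 3.35 - 9.6 * 0.0655 = 2.7212 V
Step 2: P_out = V_terminal * I = 2.7212 * 9.6 = 26.12 W
Step 3: Q = I^2 * R = 9.6^2 * 0.0655 = 6.036 W

V=2.7212 V, P=26.12 W, Q=6.036 W


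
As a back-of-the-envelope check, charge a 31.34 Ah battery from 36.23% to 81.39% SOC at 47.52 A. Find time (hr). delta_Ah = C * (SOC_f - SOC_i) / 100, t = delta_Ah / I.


Step 1: dSOC = 81.39% - 36.23% = 45.16%
Step 2: delta_Ah = 31.34 * 45.16 / 100 = 14.153 Ah
Step 3: t = 14.153 / 47.52 = 0.2978 hr

0.2978 hr


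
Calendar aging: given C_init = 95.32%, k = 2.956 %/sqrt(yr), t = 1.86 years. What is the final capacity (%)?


Step 1: sqrt(1.86 yr) = 1.3638
Step 2: drop = 2.956 * 1.3638 = 4.0314
Step 3: C_final = 95.32 - 4.0314 = 91.29%

91.29%


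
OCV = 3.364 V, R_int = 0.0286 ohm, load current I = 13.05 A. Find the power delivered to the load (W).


Step 1: V_terminal = OCV - I*R = 3.364 - 13.05 * 0.0286 = 2.9908 V
Step 2: P_out = V_terminal * I = 2.9908 * 13.05 = 39.03 W

39.03 W


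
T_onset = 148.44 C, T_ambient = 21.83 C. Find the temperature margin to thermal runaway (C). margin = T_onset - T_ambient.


Safety margin = 148.44 C - 21.83 C = 126.61 C

126.61 C


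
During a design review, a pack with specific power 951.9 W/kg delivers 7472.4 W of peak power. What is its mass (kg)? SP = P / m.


m = P / SP = 7472.4 / 951.9 = 7.850 kg

7.850 kg


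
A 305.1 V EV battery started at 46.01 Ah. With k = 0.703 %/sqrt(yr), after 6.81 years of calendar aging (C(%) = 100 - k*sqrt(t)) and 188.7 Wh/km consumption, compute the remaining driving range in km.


Step 1: capacity retention = 100 - 0.703 * sqrt(6.81) = 100 - 0.703 * 2.6096 = 98.165%
Step 2: C_now = 46.01 * 98.165/100 = 45.166 Ah
Step 3: E_pack = V * C_now = 305.1 * 45.166 = 13780 Wh
Step 4: range = E_pack / consumption = 13780 / 188.7 = 73.03 km

73.03 km


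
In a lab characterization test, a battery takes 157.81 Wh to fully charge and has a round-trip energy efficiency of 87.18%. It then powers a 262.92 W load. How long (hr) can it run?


Step 1: E_discharge = eta/100 * E_charge = 87.18/100 * 157.81 = 137.58 Wh
Step 2: t = E_discharge / P = 137.58 / 262.92 = 0.5233 hr

0.5233 hr


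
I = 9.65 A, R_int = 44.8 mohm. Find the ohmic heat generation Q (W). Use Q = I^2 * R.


Convert: R = 44.8 mohm = 0.0448 ohm
Q = I^2 * R = 9.65^2 * 0.0448 = 4.172 W

4.172 W


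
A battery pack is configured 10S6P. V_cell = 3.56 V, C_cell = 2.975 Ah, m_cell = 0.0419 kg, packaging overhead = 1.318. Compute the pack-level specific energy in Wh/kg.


Step 1: V_pack = 10 * 3.56 = 35.6 V
Step 2: C_pack = 6 * 2.975 = 17.85 Ah
Step 3: E_pack = V_pack * C_pack = 35.6 * 17.85 = 635.46 Wh
Step 4: m_pack = 10 * 6 * 0.0419 * 1.318 = 3.3135 kg
Step 5: ED = E_pack / m_pack = 635.46 / 3.3135 = 191.8 Wh/kg

191.8 Wh/kg


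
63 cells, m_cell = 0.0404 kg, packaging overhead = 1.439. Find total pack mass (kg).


Cell mass sum = 63 * 0.0404 = 2.5452 kg
With overhead 1.439: m_pack = 2.5452 * 1.439 = 3.663 kg

3.663 kg


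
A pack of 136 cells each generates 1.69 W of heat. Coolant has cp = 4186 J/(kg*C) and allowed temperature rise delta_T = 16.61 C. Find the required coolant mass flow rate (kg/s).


Step 1: Total heat Q = 136 * 1.69 W = 229.84 W
Step 2: denom = cp * dT = 4186 * 16.61 = 69529
Step 3: m_dot = 229.84 / 69529 = 0.003306 kg/s

0.003306 kg/s


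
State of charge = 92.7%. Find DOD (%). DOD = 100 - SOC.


Complement of SOC: DOD = 100% - 92.7% = 7.3%

7.3%


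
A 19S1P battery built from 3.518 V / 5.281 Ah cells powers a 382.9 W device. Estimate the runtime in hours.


Step 1: E_pack = Ns * V_cell * Np * C_cell = 19 * 3.518 * 1 * 5.281 = 352.99 Wh
Step 2: t = E_pack / P = 352.99 / 382.9 = 0.9219 hr

0.9219 hr


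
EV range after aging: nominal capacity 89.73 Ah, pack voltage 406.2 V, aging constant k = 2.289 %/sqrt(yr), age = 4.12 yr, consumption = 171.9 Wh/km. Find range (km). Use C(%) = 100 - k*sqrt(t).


Step 1: capacity retention = 100 - 2.289 * sqrt(4.12) = 100 - 2.289 * 2.0298 = 95.354%
Step 2: C_now = 89.73 * 95.354/100 = 85.561 Ah
Step 3: E_pack = V * C_now = 406.2 * 85.561 = 34755 Wh
Step 4: range = E_pack / consumption = 34755 / 171.9 = 202.2 km

202.2 km


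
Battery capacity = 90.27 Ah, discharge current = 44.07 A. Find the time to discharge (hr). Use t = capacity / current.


t = capacity / current = 90.27 / 44.07 = 2.048 hr

2.048 hr


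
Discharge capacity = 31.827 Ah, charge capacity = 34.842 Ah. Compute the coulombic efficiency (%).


Coulombic efficiency = 31.827/34.842 * 100% = 91.35%

91.35%


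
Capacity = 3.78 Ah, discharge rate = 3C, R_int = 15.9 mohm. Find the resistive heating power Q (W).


Convert: R = 15.9 mohm = 0.0159 ohm
Step 1: I = C_rate * capacity = 3 * 3.78 = 11.34 A
Step 2: Q = I^2 * R = 11.34^2 * 0.0159 = 128.6 * 0.0159 = 2.045 W

2.045 W


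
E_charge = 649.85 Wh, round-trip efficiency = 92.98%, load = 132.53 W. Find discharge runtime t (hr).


Step 1: E_discharge = eta/100 * E_charge = 92.98/100 * 649.85 = 604.23 Wh
Step 2: t = E_discharge / P = 604.23 / 132.53 = 4.559 hr

4.559 hr


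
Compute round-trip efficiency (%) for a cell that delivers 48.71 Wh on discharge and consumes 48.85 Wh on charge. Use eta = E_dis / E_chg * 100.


eta_e = E_dis / E_chg * 100 = 48.71 / 48.85 * 100 = 99.71%

99.71%


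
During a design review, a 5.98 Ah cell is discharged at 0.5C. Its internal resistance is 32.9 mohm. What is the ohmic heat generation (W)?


Convert: R = 32.9 mohm = 0.0329 ohm
Step 1: I = C_rate * capacity = 0.5 * 5.98 = 2.99 A
Step 2: Q = I^2 * R = 2.99^2 * 0.0329 = 8.9401 * 0.0329 = 0.2941 W

0.2941 W


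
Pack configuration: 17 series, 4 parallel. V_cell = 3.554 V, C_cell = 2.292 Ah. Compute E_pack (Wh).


E = Ns * Vcell * Np * Ccell = 17 * 3.554 * 4 * 2.292 = 553.9 Wh

553.9 Wh


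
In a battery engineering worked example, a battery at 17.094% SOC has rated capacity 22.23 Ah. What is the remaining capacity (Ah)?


remaining = SOC / 100 * total = 17.094 / 100 * 22.23 = 3.800 Ah

3.800 Ah


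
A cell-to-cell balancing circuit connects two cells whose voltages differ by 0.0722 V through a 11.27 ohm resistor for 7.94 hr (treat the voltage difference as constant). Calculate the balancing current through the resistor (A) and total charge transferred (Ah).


First, Ohm's law: I_bal = 0.0722 V / 11.27 ohm = 0.0064064 A
Then Q = I * t = 0.0064064 A * 7.94 hr = 0.05087 Ah

I=0.0064064 A, Q=0.05087 Ah


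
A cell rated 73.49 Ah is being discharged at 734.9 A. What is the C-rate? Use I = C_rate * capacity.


C_rate = I / capacity = 734.9 / 73.49 = 10C

10C


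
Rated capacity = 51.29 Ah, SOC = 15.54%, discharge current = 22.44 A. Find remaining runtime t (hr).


Step 1: remaining = SOC/100 * C_total = 15.54/100 * 51.29 = 7.9705 Ah
Step 2: t = remaining / I = 7.9705 / 22.44 = 0.3552 hr

0.3552 hr


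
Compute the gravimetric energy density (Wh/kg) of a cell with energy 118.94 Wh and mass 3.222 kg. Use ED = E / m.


ED = E / m = 118.94 / 3.222 = 36.91 Wh/kg

36.91 Wh/kg


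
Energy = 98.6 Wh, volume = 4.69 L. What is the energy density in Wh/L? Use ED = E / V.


ED = E / V = 98.6 / 4.69 = 21.02 Wh/L

21.02 Wh/L


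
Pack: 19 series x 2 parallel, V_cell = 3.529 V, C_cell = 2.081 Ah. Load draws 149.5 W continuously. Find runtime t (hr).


Step 1: E_pack = Ns * V_cell * Np * C_cell = 19 * 3.529 * 2 * 2.081 = 279.07 Wh
Step 2: t = E_pack / P = 279.07 / 149.5 = 1.867 hr

1.867 hr


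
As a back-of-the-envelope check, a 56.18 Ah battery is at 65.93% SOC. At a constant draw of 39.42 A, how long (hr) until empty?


Step 1: remaining = SOC/100 * C_total = 65.93/100 * 56.18 = 37.039 Ah
Step 2: t = remaining / I = 37.039 / 39.42 = 0.9396 hr

0.9396 hr


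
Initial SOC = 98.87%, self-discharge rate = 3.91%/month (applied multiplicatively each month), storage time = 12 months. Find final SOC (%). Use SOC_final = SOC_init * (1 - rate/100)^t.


decay = (1 - 3.91/100)^12 = 0.61964
SOC_final = 98.87 * 0.61964 = 61.26%

61.26%


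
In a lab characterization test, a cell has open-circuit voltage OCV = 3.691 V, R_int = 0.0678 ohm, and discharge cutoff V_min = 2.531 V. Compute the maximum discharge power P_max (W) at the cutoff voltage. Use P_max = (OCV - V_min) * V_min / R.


P_max = (OCV - V_min) * V_min / R = (3.691 - 2.531) * 2.531 / 0.0678 = 1.16 * 2.531 / 0.0678 = 43.30 W

43.30 W


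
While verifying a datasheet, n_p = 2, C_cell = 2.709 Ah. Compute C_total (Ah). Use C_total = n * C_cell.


C_total = 2 * 2.709 = 5.418 Ah

5.418 Ah


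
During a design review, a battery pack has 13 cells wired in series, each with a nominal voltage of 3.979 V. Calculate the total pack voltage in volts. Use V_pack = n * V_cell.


Series voltages add: 13 * 3.979 V = 51.727 V

51.727 V


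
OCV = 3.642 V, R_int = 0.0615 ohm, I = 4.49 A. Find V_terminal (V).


IR drop = 4.49 * 0.0615 = 0.27614 V
V = 3.642 - 0.27614 = 3.366 V

3.366 V


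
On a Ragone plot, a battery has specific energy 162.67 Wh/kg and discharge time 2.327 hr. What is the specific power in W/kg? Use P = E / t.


P_specific = E / t = 162.67 / 2.327 = 69.91 W/kg

69.91 W/kg


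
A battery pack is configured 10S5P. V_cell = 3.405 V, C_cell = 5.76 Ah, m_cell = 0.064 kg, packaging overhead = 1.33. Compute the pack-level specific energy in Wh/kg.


Step 1: V_pack = 10 * 3.405 = 34.05 V
Step 2: C_pack = 5 * 5.76 = 28.8 Ah
Step 3: E_pack = V_pack * C_pack = 34.05 * 28.8 = 980.64 Wh
Step 4: m_pack = 10 * 5 * 0.064 * 1.33 = 4.256 kg
Step 5: ED = E_pack / m_pack = 980.64 / 4.256 = 230.4 Wh/kg

230.4 Wh/kg


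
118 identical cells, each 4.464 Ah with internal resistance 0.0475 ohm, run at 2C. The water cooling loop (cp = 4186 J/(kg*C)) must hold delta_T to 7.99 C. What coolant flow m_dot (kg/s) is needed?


Step 1: I = 2 * 4.464 = 8.928 A
Step 2: Q_cell = I^2 * R = 8.928^2 * 0.0475 = 3.7862 W
Step 3: Q_total = 118 * 3.7862 = 446.77 W
Step 4: m_dot = Q_total / (cp * dT) = 446.77 / (4186 * 7.99) = 0.01336 kg/s

0.01336 kg/s
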